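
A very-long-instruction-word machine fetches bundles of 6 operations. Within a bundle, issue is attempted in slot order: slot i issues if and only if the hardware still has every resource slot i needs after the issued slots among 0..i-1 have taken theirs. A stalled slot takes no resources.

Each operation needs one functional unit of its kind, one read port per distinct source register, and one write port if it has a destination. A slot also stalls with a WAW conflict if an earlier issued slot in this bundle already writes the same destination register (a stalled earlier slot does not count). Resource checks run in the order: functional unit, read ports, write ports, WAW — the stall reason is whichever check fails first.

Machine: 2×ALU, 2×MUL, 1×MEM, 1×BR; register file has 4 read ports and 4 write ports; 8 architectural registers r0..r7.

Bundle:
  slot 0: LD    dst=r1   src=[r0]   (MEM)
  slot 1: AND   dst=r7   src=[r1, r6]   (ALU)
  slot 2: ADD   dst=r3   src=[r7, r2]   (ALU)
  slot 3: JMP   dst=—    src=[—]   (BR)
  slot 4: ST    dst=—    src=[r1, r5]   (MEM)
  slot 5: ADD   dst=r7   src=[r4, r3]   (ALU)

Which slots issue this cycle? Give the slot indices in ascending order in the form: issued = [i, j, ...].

issued = [0, 1, 3]

(0) want 1×MEM +1rd +1wr — yes → AL2|MU2|ME0|BR1|rd3|wr3
(1) want 1×ALU +2rd +1wr — yes → AL1|MU2|ME0|BR1|rd1|wr2
(2) want 1×ALU +2rd +1wr — RD_PORT → AL1|MU2|ME0|BR1|rd1|wr2
(3) want 1×BR +0rd +0wr — yes → AL1|MU2|ME0|BR0|rd1|wr2
(4) want 1×MEM +2rd +0wr — FU → AL1|MU2|ME0|BR0|rd1|wr2
(5) want 1×ALU +2rd +1wr — RD_PORT → AL1|MU2|ME0|BR0|rd1|wr2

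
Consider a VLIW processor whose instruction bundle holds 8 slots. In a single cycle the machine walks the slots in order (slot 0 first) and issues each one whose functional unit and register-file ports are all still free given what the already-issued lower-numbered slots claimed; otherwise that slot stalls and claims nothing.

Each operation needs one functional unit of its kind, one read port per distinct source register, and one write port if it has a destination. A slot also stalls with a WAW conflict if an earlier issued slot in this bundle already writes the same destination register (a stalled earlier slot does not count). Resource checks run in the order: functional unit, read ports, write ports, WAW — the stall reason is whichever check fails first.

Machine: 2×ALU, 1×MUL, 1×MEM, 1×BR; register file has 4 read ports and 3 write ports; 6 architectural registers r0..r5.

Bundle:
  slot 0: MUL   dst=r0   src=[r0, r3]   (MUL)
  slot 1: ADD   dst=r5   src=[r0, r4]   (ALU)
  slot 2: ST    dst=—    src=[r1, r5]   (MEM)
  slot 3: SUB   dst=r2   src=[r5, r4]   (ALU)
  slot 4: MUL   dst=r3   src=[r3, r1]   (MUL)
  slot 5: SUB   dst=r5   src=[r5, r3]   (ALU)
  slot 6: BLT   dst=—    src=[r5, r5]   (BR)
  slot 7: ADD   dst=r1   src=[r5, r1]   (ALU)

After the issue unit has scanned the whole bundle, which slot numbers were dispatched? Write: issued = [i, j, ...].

issued = [0, 1]

(0) want 1×MUL +2rd +1wr — yes → AL2|MU0|ME1|BR1|rd2|wr2
(1) want 1×ALU +2rd +1wr — yes → AL1|MU0|ME1|BR1|rd0|wr1
(2) want 1×MEM +2rd +0wr — RD_PORT → AL1|MU0|ME1|BR1|rd0|wr1
(3) want 1×ALU +2rd +1wr — RD_PORT → AL1|MU0|ME1|BR1|rd0|wr1
(4) want 1×MUL +2rd +1wr — FU → AL1|MU0|ME1|BR1|rd0|wr1
(5) want 1×ALU +2rd +1wr — RD_PORT → AL1|MU0|ME1|BR1|rd0|wr1
(6) want 1×BR +1rd +0wr — RD_PORT → AL1|MU0|ME1|BR1|rd0|wr1
(7) want 1×ALU +2rd +1wr — RD_PORT → AL1|MU0|ME1|BR1|rd0|wr1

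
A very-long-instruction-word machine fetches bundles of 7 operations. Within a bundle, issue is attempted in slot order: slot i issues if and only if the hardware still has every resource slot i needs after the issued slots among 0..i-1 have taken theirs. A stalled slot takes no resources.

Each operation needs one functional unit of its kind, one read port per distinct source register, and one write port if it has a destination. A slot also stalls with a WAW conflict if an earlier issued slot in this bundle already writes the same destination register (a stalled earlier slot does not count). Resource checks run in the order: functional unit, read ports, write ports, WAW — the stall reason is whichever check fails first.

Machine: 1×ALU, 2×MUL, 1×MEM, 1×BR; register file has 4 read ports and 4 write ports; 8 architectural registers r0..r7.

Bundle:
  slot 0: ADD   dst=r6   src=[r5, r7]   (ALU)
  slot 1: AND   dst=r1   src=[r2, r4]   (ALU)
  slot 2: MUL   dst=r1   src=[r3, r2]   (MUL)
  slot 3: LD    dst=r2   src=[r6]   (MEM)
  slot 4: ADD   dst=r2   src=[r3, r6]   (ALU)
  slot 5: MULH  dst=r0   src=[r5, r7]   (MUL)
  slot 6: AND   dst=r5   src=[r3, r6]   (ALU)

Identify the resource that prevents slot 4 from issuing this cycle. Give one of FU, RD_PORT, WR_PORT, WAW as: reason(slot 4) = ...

reason(slot 4) = FU

slot 0 (ALU): ISSUE — free A0,Mu2,Ld1,B1 rp2 wp3
slot 1 (ALU): stall FU — free A0,Mu2,Ld1,B1 rp2 wp3
slot 2 (MUL): ISSUE — free A0,Mu1,Ld1,B1 rp0 wp2
slot 3 (MEM): stall RD_PORT — free A0,Mu1,Ld1,B1 rp0 wp2
slot 4 (ALU): stall FU — free A0,Mu1,Ld1,B1 rp0 wp2
slot 5 (MUL): stall RD_PORT — free A0,Mu1,Ld1,B1 rp0 wp2
slot 6 (ALU): stall FU — free A0,Mu1,Ld1,B1 rp0 wp2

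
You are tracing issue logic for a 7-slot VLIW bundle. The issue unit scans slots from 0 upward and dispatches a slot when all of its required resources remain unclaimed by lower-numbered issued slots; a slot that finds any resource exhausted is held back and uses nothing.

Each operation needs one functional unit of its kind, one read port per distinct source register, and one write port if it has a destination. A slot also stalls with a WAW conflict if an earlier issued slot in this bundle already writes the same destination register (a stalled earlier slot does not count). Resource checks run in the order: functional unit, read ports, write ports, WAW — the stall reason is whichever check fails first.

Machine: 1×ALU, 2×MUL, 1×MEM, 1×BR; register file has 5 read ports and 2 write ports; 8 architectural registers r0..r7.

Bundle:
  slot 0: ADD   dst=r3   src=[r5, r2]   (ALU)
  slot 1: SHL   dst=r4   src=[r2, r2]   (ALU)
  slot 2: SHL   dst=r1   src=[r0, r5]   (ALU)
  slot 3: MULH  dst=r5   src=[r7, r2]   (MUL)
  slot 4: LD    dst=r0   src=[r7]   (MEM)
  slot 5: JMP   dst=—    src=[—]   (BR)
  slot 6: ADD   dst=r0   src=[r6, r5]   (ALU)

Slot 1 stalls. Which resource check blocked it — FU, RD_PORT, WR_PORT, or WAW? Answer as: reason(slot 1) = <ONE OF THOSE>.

  0. ALU→r3 ⇒ go  {0A/2Mu/1Ld/1B | 3r 1w}
  1. ALU→r4 ⇒ no(FU)  {0A/2Mu/1Ld/1B | 3r 1w}
  2. ALU→r1 ⇒ no(FU)  {0A/2Mu/1Ld/1B | 3r 1w}
  3. MUL→r5 ⇒ go  {0A/1Mu/1Ld/1B | 1r 0w}
  4. MEM→r0 ⇒ no(WR_PORT)  {0A/1Mu/1Ld/1B | 1r 0w}
  5. BR ⇒ go  {0A/1Mu/1Ld/0B | 1r 0w}
  6. ALU→r0 ⇒ no(FU)  {0A/1Mu/1Ld/0B | 1r 0w}

reason(slot 1) = FU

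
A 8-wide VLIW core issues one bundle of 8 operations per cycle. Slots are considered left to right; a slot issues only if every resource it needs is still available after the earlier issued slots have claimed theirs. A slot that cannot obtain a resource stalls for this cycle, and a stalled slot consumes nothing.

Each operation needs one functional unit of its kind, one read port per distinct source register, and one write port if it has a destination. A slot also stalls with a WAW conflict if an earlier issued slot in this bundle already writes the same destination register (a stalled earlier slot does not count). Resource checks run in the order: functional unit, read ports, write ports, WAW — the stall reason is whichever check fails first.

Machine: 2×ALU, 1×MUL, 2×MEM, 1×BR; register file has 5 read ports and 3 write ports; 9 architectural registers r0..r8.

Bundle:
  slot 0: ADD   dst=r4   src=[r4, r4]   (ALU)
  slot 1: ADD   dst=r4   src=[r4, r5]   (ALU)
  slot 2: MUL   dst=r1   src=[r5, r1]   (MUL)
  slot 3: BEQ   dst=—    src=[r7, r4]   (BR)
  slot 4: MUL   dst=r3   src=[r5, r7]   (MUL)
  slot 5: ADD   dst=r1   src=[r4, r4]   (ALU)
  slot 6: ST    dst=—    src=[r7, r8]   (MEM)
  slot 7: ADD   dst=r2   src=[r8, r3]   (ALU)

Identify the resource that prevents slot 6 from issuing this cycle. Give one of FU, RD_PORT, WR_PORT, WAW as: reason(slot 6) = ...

[0] ALU needs rd=1 wr=1: ok; after: ALU=1 MUL=1 MEM=2 BR=1, R=4, W=2
[1] ALU needs rd=2 wr=1: WAW; after: ALU=1 MUL=1 MEM=2 BR=1, R=4, W=2
[2] MUL needs rd=2 wr=1: ok; after: ALU=1 MUL=0 MEM=2 BR=1, R=2, W=1
[3] BR needs rd=2 wr=0: ok; after: ALU=1 MUL=0 MEM=2 BR=0, R=0, W=1
[4] MUL needs rd=2 wr=1: FU; after: ALU=1 MUL=0 MEM=2 BR=0, R=0, W=1
[5] ALU needs rd=1 wr=1: RD_PORT; after: ALU=1 MUL=0 MEM=2 BR=0, R=0, W=1
[6] MEM needs rd=2 wr=0: RD_PORT; after: ALU=1 MUL=0 MEM=2 BR=0, R=0, W=1
[7] ALU needs rd=2 wr=1: RD_PORT; after: ALU=1 MUL=0 MEM=2 BR=0, R=0, W=1

reason(slot 6) = RD_PORT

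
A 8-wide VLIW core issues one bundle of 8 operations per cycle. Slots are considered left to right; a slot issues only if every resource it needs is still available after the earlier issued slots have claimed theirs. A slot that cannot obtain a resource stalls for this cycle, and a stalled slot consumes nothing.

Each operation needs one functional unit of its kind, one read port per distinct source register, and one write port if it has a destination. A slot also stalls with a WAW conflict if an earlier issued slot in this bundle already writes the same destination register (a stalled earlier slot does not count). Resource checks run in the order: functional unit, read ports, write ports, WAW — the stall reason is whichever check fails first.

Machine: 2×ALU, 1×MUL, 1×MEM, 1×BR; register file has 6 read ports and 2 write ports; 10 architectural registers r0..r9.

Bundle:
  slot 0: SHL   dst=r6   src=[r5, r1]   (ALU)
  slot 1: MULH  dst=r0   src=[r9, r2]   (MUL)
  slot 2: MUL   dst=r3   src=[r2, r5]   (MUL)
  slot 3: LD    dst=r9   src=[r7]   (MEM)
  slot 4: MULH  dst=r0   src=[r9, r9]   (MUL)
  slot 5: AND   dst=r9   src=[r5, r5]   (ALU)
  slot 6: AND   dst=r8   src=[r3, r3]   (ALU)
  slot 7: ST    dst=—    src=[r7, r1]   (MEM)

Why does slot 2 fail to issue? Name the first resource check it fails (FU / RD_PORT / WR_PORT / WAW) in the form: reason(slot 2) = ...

reason(slot 2) = FU

slot 0 (ALU): ISSUE — free A1,Mu1,Ld1,B1 rp4 wp1
slot 1 (MUL): ISSUE — free A1,Mu0,Ld1,B1 rp2 wp0
slot 2 (MUL): stall FU — free A1,Mu0,Ld1,B1 rp2 wp0
slot 3 (MEM): stall WR_PORT — free A1,Mu0,Ld1,B1 rp2 wp0
slot 4 (MUL): stall FU — free A1,Mu0,Ld1,B1 rp2 wp0
slot 5 (ALU): stall WR_PORT — free A1,Mu0,Ld1,B1 rp2 wp0
slot 6 (ALU): stall WR_PORT — free A1,Mu0,Ld1,B1 rp2 wp0
slot 7 (MEM): ISSUE — free A1,Mu0,Ld0,B1 rp0 wp0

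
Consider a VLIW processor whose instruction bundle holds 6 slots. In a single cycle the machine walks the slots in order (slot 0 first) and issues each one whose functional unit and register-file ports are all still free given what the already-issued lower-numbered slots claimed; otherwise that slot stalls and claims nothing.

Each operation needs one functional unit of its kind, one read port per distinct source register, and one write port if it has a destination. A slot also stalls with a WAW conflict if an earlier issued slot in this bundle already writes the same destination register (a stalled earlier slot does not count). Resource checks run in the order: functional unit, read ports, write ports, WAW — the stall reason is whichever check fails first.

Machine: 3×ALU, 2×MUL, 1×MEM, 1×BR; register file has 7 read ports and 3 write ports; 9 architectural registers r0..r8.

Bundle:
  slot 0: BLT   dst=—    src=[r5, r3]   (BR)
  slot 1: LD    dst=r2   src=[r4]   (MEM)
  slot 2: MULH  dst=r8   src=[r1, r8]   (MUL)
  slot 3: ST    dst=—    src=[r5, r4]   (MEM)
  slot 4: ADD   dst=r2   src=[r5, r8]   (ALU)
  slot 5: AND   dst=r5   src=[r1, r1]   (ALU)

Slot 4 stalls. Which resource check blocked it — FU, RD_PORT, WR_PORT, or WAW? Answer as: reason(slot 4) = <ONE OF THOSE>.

slot 0 (BR): ISSUE — free A3,Mu2,Ld1,B0 rp5 wp3
slot 1 (MEM): ISSUE — free A3,Mu2,Ld0,B0 rp4 wp2
slot 2 (MUL): ISSUE — free A3,Mu1,Ld0,B0 rp2 wp1
slot 3 (MEM): stall FU — free A3,Mu1,Ld0,B0 rp2 wp1
slot 4 (ALU): stall WAW — free A3,Mu1,Ld0,B0 rp2 wp1
slot 5 (ALU): ISSUE — free A2,Mu1,Ld0,B0 rp1 wp0

reason(slot 4) = WAW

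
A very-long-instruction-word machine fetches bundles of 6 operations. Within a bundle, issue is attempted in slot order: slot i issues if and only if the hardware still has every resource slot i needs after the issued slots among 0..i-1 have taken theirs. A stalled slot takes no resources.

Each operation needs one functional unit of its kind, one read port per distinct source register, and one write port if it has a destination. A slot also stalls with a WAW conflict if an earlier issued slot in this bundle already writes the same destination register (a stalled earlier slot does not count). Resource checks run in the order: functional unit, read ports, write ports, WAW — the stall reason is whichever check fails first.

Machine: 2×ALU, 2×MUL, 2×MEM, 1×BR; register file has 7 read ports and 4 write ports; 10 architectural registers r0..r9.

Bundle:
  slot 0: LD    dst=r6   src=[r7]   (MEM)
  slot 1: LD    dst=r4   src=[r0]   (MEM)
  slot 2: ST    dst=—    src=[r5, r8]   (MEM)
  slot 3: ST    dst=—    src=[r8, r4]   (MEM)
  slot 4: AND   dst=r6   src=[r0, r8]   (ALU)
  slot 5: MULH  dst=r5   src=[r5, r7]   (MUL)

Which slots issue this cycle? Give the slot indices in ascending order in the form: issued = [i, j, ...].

[0] MEM needs rd=1 wr=1: ok; after: ALU=2 MUL=2 MEM=1 BR=1, R=6, W=3
[1] MEM needs rd=1 wr=1: ok; after: ALU=2 MUL=2 MEM=0 BR=1, R=5, W=2
[2] MEM needs rd=2 wr=0: FU; after: ALU=2 MUL=2 MEM=0 BR=1, R=5, W=2
[3] MEM needs rd=2 wr=0: FU; after: ALU=2 MUL=2 MEM=0 BR=1, R=5, W=2
[4] ALU needs rd=2 wr=1: WAW; after: ALU=2 MUL=2 MEM=0 BR=1, R=5, W=2
[5] MUL needs rd=2 wr=1: ok; after: ALU=2 MUL=1 MEM=0 BR=1, R=3, W=1

issued = [0, 1, 5]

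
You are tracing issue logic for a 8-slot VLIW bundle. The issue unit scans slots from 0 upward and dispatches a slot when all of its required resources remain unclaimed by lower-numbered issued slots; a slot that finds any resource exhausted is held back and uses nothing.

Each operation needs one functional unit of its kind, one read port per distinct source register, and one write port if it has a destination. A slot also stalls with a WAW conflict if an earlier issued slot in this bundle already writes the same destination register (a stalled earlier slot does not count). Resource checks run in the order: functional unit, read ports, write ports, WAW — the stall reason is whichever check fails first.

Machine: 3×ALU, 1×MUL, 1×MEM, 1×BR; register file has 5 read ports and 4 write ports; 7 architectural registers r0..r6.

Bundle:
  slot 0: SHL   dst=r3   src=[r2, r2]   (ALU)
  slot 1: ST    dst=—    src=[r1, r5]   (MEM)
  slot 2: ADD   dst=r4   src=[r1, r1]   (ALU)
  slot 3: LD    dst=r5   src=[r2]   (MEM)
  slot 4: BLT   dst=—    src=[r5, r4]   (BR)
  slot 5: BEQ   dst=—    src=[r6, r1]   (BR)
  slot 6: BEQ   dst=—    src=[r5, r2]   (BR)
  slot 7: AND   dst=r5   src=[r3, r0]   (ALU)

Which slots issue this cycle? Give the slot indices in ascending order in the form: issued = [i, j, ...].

(0) want 1×ALU +1rd +1wr — yes → AL2|MU1|ME1|BR1|rd4|wr3
(1) want 1×MEM +2rd +0wr — yes → AL2|MU1|ME0|BR1|rd2|wr3
(2) want 1×ALU +1rd +1wr — yes → AL1|MU1|ME0|BR1|rd1|wr2
(3) want 1×MEM +1rd +1wr — FU → AL1|MU1|ME0|BR1|rd1|wr2
(4) want 1×BR +2rd +0wr — RD_PORT → AL1|MU1|ME0|BR1|rd1|wr2
(5) want 1×BR +2rd +0wr — RD_PORT → AL1|MU1|ME0|BR1|rd1|wr2
(6) want 1×BR +2rd +0wr — RD_PORT → AL1|MU1|ME0|BR1|rd1|wr2
(7) want 1×ALU +2rd +1wr — RD_PORT → AL1|MU1|ME0|BR1|rd1|wr2

issued = [0, 1, 2]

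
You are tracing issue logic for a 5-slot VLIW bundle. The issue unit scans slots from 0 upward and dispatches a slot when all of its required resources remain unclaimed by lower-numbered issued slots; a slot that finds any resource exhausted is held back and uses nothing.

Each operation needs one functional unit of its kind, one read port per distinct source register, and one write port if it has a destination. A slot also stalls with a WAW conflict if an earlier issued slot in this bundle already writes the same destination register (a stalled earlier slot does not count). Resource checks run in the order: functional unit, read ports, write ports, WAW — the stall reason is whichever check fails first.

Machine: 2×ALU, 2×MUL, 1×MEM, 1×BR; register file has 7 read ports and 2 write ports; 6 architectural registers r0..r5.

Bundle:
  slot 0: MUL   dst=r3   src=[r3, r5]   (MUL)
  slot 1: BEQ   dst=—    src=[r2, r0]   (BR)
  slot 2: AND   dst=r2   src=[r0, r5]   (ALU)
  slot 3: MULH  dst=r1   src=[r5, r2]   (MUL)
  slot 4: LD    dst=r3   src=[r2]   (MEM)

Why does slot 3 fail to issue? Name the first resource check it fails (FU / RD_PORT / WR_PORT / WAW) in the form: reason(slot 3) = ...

slot 0 (MUL): ISSUE — free A2,Mu1,Ld1,B1 rp5 wp1
slot 1 (BR): ISSUE — free A2,Mu1,Ld1,B0 rp3 wp1
slot 2 (ALU): ISSUE — free A1,Mu1,Ld1,B0 rp1 wp0
slot 3 (MUL): stall RD_PORT — free A1,Mu1,Ld1,B0 rp1 wp0
slot 4 (MEM): stall WR_PORT — free A1,Mu1,Ld1,B0 rp1 wp0

reason(slot 3) = RD_PORT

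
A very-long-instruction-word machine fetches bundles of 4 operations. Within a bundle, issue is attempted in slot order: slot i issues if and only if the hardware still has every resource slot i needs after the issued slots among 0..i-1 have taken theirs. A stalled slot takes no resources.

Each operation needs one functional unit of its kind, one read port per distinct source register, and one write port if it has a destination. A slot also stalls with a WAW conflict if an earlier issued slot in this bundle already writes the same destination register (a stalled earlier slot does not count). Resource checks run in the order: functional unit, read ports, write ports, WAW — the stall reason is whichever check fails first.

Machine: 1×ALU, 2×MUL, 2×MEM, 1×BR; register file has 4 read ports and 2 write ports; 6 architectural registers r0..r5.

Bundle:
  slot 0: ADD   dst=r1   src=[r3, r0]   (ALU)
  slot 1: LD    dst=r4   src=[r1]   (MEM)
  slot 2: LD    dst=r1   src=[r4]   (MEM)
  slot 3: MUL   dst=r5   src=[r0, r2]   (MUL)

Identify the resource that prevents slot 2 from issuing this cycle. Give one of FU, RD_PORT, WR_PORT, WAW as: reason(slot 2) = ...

(0) want 1×ALU +2rd +1wr — yes → AL0|MU2|ME2|BR1|rd2|wr1
(1) want 1×MEM +1rd +1wr — yes → AL0|MU2|ME1|BR1|rd1|wr0
(2) want 1×MEM +1rd +1wr — WR_PORT → AL0|MU2|ME1|BR1|rd1|wr0
(3) want 1×MUL +2rd +1wr — RD_PORT → AL0|MU2|ME1|BR1|rd1|wr0

reason(slot 2) = WR_PORT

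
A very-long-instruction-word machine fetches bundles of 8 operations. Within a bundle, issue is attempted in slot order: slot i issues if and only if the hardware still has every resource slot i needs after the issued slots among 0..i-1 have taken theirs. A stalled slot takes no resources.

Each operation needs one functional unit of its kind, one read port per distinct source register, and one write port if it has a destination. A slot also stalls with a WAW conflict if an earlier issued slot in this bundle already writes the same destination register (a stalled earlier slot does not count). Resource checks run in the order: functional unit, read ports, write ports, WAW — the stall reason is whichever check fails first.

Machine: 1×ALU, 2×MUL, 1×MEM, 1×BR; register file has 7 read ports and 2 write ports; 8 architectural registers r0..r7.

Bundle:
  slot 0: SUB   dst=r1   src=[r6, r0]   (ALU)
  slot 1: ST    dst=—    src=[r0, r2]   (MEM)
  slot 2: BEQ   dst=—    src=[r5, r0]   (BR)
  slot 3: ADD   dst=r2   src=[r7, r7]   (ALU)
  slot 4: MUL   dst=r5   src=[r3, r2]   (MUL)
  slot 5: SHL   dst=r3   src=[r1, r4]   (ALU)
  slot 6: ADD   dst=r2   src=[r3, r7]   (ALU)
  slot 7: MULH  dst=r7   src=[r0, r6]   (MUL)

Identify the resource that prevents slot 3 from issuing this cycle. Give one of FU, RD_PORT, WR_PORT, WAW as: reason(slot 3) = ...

reason(slot 3) = FU

slot 0 (ALU): ISSUE — free A0,Mu2,Ld1,B1 rp5 wp1
slot 1 (MEM): ISSUE — free A0,Mu2,Ld0,B1 rp3 wp1
slot 2 (BR): ISSUE — free A0,Mu2,Ld0,B0 rp1 wp1
slot 3 (ALU): stall FU — free A0,Mu2,Ld0,B0 rp1 wp1
slot 4 (MUL): stall RD_PORT — free A0,Mu2,Ld0,B0 rp1 wp1
slot 5 (ALU): stall FU — free A0,Mu2,Ld0,B0 rp1 wp1
slot 6 (ALU): stall FU — free A0,Mu2,Ld0,B0 rp1 wp1
slot 7 (MUL): stall RD_PORT — free A0,Mu2,Ld0,B0 rp1 wp1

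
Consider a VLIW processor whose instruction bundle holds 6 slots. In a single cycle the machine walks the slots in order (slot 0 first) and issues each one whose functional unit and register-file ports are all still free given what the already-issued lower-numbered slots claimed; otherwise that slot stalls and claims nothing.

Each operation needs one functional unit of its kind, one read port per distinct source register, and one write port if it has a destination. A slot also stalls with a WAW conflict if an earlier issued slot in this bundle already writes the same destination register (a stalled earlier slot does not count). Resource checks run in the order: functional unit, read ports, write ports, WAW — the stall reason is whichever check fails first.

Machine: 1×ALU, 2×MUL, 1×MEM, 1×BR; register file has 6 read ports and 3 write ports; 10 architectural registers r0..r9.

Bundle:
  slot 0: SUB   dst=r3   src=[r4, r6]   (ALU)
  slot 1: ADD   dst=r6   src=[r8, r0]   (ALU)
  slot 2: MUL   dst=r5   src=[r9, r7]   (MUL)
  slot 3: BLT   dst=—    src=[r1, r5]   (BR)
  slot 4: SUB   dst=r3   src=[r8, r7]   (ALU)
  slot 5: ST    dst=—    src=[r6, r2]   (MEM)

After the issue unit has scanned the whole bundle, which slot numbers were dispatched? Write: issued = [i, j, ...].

  0. ALU→r3 ⇒ go  {0A/2Mu/1Ld/1B | 4r 2w}
  1. ALU→r6 ⇒ no(FU)  {0A/2Mu/1Ld/1B | 4r 2w}
  2. MUL→r5 ⇒ go  {0A/1Mu/1Ld/1B | 2r 1w}
  3. BR ⇒ go  {0A/1Mu/1Ld/0B | 0r 1w}
  4. ALU→r3 ⇒ no(FU)  {0A/1Mu/1Ld/0B | 0r 1w}
  5. MEM ⇒ no(RD_PORT)  {0A/1Mu/1Ld/0B | 0r 1w}

issued = [0, 2, 3]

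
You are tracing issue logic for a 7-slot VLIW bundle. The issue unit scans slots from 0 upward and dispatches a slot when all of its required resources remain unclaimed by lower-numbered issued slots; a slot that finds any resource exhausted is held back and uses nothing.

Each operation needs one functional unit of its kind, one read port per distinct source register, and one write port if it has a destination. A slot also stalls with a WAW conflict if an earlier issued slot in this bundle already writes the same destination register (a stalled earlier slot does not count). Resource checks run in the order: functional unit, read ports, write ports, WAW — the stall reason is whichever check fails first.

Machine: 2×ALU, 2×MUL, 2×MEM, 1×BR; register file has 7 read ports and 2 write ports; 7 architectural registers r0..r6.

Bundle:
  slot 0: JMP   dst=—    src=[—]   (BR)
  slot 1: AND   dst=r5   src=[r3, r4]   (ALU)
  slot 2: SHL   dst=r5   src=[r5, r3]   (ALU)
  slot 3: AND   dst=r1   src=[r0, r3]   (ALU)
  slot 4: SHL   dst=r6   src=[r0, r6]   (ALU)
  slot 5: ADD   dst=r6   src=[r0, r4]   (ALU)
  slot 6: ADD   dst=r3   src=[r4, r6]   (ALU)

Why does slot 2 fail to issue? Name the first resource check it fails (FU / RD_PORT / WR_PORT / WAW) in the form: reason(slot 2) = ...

  0. BR ⇒ go  {2A/2Mu/2Ld/0B | 7r 2w}
  1. ALU→r5 ⇒ go  {1A/2Mu/2Ld/0B | 5r 1w}
  2. ALU→r5 ⇒ no(WAW)  {1A/2Mu/2Ld/0B | 5r 1w}
  3. ALU→r1 ⇒ go  {0A/2Mu/2Ld/0B | 3r 0w}
  4. ALU→r6 ⇒ no(FU)  {0A/2Mu/2Ld/0B | 3r 0w}
  5. ALU→r6 ⇒ no(FU)  {0A/2Mu/2Ld/0B | 3r 0w}
  6. ALU→r3 ⇒ no(FU)  {0A/2Mu/2Ld/0B | 3r 0w}

reason(slot 2) = WAW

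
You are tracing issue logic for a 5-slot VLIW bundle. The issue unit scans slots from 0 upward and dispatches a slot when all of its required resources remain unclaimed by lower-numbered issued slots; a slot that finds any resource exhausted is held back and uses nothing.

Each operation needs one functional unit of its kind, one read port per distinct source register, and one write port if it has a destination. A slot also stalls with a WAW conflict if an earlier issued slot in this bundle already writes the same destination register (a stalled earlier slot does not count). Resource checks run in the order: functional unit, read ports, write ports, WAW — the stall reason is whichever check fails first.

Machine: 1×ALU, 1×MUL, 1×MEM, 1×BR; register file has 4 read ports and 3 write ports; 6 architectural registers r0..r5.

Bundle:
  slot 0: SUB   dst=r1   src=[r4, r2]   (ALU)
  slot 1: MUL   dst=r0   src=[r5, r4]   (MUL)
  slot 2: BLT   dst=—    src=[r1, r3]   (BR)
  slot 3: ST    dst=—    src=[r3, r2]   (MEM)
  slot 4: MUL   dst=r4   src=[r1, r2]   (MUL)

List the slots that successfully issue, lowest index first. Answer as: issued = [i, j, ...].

#0 ALU src=r4,r2 dispatched  <A:0 Mu:1 Ld:1 B:1 rd:2 wr:2>
#1 MUL src=r5,r4 dispatched  <A:0 Mu:0 Ld:1 B:1 rd:0 wr:1>
#2 BR src=r1,r3 held:RD_PORT  <A:0 Mu:0 Ld:1 B:1 rd:0 wr:1>
#3 MEM src=r3,r2 held:RD_PORT  <A:0 Mu:0 Ld:1 B:1 rd:0 wr:1>
#4 MUL src=r1,r2 held:FU  <A:0 Mu:0 Ld:1 B:1 rd:0 wr:1>

issued = [0, 1]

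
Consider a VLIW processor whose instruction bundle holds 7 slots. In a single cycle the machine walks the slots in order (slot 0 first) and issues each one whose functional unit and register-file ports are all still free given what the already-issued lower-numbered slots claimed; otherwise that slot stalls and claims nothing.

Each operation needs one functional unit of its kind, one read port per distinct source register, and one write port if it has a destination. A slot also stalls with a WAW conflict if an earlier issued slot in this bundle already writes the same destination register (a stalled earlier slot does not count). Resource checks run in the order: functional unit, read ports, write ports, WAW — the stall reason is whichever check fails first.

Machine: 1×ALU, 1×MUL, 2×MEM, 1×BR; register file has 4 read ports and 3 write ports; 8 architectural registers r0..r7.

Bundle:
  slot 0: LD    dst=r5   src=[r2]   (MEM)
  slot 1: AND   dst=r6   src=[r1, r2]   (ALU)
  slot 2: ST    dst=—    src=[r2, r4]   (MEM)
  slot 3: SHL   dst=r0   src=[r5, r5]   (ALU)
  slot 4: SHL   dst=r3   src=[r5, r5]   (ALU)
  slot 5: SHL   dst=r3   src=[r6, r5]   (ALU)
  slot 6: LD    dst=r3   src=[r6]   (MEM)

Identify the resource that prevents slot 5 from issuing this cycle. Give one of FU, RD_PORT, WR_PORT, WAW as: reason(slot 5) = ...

#0 MEM src=r2 dispatched  <A:1 Mu:1 Ld:1 B:1 rd:3 wr:2>
#1 ALU src=r1,r2 dispatched  <A:0 Mu:1 Ld:1 B:1 rd:1 wr:1>
#2 MEM src=r2,r4 held:RD_PORT  <A:0 Mu:1 Ld:1 B:1 rd:1 wr:1>
#3 ALU src=r5,r5 held:FU  <A:0 Mu:1 Ld:1 B:1 rd:1 wr:1>
#4 ALU src=r5,r5 held:FU  <A:0 Mu:1 Ld:1 B:1 rd:1 wr:1>
#5 ALU src=r6,r5 held:FU  <A:0 Mu:1 Ld:1 B:1 rd:1 wr:1>
#6 MEM src=r6 dispatched  <A:0 Mu:1 Ld:0 B:1 rd:0 wr:0>

reason(slot 5) = FU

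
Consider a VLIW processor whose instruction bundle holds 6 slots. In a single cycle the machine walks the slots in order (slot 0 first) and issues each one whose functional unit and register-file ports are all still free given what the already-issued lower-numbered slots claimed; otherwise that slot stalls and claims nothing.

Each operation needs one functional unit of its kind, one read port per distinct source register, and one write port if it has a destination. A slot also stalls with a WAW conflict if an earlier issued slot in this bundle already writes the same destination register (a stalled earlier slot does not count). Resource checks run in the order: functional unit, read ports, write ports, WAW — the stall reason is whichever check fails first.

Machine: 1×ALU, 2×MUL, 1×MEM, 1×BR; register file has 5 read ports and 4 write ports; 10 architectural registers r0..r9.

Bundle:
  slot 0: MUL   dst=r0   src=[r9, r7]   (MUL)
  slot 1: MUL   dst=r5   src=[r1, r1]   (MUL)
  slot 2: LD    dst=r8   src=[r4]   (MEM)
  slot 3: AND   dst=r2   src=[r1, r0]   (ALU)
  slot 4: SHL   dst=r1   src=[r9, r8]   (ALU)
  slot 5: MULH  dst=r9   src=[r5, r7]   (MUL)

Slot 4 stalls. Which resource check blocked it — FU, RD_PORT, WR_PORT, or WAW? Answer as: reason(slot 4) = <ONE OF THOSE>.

reason(slot 4) = RD_PORT

[0] MUL needs rd=2 wr=1: ok; after: ALU=1 MUL=1 MEM=1 BR=1, R=3, W=3
[1] MUL needs rd=1 wr=1: ok; after: ALU=1 MUL=0 MEM=1 BR=1, R=2, W=2
[2] MEM needs rd=1 wr=1: ok; after: ALU=1 MUL=0 MEM=0 BR=1, R=1, W=1
[3] ALU needs rd=2 wr=1: RD_PORT; after: ALU=1 MUL=0 MEM=0 BR=1, R=1, W=1
[4] ALU needs rd=2 wr=1: RD_PORT; after: ALU=1 MUL=0 MEM=0 BR=1, R=1, W=1
[5] MUL needs rd=2 wr=1: FU; after: ALU=1 MUL=0 MEM=0 BR=1, R=1, W=1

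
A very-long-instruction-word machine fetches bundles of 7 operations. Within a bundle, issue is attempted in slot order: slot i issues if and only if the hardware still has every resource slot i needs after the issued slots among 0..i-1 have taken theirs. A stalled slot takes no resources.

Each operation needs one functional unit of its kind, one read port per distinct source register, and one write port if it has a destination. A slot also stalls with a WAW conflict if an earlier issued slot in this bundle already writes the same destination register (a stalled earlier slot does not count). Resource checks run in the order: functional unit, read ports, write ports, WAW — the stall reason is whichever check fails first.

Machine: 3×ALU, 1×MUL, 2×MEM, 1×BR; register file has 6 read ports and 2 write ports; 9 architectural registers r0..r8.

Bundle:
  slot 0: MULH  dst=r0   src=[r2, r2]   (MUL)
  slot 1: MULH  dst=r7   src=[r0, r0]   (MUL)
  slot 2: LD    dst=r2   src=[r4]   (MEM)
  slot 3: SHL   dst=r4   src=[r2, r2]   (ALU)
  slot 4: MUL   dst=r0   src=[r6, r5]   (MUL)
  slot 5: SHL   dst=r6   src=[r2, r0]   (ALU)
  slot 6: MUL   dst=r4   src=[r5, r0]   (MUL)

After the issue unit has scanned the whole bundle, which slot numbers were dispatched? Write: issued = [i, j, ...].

issued = [0, 2]

#0 MUL src=r2,r2 dispatched  <A:3 Mu:0 Ld:2 B:1 rd:5 wr:1>
#1 MUL src=r0,r0 held:FU  <A:3 Mu:0 Ld:2 B:1 rd:5 wr:1>
#2 MEM src=r4 dispatched  <A:3 Mu:0 Ld:1 B:1 rd:4 wr:0>
#3 ALU src=r2,r2 held:WR_PORT  <A:3 Mu:0 Ld:1 B:1 rd:4 wr:0>
#4 MUL src=r6,r5 held:FU  <A:3 Mu:0 Ld:1 B:1 rd:4 wr:0>
#5 ALU src=r2,r0 held:WR_PORT  <A:3 Mu:0 Ld:1 B:1 rd:4 wr:0>
#6 MUL src=r5,r0 held:FU  <A:3 Mu:0 Ld:1 B:1 rd:4 wr:0>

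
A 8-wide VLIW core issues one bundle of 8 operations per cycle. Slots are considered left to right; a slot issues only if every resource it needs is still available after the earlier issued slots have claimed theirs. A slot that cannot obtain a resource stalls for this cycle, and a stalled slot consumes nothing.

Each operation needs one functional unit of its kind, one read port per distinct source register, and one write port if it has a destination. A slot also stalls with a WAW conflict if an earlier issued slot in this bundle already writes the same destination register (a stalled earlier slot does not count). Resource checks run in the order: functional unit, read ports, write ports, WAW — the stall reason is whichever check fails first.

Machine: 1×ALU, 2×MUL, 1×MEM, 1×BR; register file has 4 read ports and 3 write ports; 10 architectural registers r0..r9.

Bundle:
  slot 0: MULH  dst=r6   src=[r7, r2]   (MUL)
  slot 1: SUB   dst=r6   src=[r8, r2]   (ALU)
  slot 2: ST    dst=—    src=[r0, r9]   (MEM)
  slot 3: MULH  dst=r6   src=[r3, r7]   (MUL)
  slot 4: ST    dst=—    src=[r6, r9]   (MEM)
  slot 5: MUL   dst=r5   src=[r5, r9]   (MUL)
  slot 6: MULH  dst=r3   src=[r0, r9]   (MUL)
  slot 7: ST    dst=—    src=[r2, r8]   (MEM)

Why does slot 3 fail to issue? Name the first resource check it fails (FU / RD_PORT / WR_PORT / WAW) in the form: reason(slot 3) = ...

reason(slot 3) = RD_PORT

  0. MUL→r6 ⇒ go  {1A/1Mu/1Ld/1B | 2r 2w}
  1. ALU→r6 ⇒ no(WAW)  {1A/1Mu/1Ld/1B | 2r 2w}
  2. MEM ⇒ go  {1A/1Mu/0Ld/1B | 0r 2w}
  3. MUL→r6 ⇒ no(RD_PORT)  {1A/1Mu/0Ld/1B | 0r 2w}
  4. MEM ⇒ no(FU)  {1A/1Mu/0Ld/1B | 0r 2w}
  5. MUL→r5 ⇒ no(RD_PORT)  {1A/1Mu/0Ld/1B | 0r 2w}
  6. MUL→r3 ⇒ no(RD_PORT)  {1A/1Mu/0Ld/1B | 0r 2w}
  7. MEM ⇒ no(FU)  {1A/1Mu/0Ld/1B | 0r 2w}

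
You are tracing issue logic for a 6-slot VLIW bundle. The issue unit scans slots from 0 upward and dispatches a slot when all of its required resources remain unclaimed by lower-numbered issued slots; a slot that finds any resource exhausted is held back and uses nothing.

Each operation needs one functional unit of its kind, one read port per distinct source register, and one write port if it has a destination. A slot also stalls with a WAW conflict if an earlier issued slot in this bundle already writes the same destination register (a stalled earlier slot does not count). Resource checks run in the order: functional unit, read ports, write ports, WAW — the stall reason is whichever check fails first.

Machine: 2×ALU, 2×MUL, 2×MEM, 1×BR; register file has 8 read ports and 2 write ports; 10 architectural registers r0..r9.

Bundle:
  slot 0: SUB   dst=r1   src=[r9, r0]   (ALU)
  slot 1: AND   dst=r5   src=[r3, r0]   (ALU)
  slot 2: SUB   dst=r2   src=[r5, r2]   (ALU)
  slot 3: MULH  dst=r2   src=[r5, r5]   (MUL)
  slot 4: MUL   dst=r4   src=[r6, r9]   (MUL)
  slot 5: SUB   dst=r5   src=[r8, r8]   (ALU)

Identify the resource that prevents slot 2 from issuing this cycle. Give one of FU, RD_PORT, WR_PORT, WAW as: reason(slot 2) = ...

reason(slot 2) = FU

#0 ALU src=r9,r0 dispatched  <A:1 Mu:2 Ld:2 B:1 rd:6 wr:1>
#1 ALU src=r3,r0 dispatched  <A:0 Mu:2 Ld:2 B:1 rd:4 wr:0>
#2 ALU src=r5,r2 held:FU  <A:0 Mu:2 Ld:2 B:1 rd:4 wr:0>
#3 MUL src=r5,r5 held:WR_PORT  <A:0 Mu:2 Ld:2 B:1 rd:4 wr:0>
#4 MUL src=r6,r9 held:WR_PORT  <A:0 Mu:2 Ld:2 B:1 rd:4 wr:0>
#5 ALU src=r8,r8 held:FU  <A:0 Mu:2 Ld:2 B:1 rd:4 wr:0>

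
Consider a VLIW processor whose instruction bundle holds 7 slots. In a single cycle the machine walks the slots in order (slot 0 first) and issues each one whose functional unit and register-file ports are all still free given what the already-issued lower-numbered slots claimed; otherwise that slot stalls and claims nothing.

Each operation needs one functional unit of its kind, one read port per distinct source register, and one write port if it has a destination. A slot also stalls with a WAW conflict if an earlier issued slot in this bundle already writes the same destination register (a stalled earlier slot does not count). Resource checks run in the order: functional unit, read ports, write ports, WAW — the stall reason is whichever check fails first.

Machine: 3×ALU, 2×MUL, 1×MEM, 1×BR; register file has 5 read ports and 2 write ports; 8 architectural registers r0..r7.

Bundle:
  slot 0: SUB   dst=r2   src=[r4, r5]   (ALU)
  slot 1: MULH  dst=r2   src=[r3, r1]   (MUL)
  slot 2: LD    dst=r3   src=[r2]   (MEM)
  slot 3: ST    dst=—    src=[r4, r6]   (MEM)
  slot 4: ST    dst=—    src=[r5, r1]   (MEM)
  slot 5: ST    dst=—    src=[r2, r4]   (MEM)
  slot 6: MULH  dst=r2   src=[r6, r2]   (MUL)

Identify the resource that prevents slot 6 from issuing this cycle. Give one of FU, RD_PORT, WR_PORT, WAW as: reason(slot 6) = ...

slot 0 (ALU): ISSUE — free A2,Mu2,Ld1,B1 rp3 wp1
slot 1 (MUL): stall WAW — free A2,Mu2,Ld1,B1 rp3 wp1
slot 2 (MEM): ISSUE — free A2,Mu2,Ld0,B1 rp2 wp0
slot 3 (MEM): stall FU — free A2,Mu2,Ld0,B1 rp2 wp0
slot 4 (MEM): stall FU — free A2,Mu2,Ld0,B1 rp2 wp0
slot 5 (MEM): stall FU — free A2,Mu2,Ld0,B1 rp2 wp0
slot 6 (MUL): stall WR_PORT — free A2,Mu2,Ld0,B1 rp2 wp0

reason(slot 6) = WR_PORT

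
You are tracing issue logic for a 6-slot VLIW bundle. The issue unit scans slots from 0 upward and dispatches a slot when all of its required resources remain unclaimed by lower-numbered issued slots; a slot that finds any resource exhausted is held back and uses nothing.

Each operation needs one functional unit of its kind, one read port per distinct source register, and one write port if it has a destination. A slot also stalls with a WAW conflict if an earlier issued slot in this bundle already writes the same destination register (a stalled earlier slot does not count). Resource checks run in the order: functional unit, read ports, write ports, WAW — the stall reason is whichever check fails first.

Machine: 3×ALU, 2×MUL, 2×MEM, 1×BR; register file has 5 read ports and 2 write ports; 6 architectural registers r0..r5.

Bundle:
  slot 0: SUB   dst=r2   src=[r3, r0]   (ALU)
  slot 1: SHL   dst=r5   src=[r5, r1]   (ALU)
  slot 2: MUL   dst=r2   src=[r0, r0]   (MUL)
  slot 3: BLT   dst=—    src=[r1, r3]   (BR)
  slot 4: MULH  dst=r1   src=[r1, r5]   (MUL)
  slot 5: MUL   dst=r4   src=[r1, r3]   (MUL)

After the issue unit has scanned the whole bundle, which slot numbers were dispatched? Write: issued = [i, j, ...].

issued = [0, 1]

[0] ALU needs rd=2 wr=1: ok; after: ALU=2 MUL=2 MEM=2 BR=1, R=3, W=1
[1] ALU needs rd=2 wr=1: ok; after: ALU=1 MUL=2 MEM=2 BR=1, R=1, W=0
[2] MUL needs rd=1 wr=1: WR_PORT; after: ALU=1 MUL=2 MEM=2 BR=1, R=1, W=0
[3] BR needs rd=2 wr=0: RD_PORT; after: ALU=1 MUL=2 MEM=2 BR=1, R=1, W=0
[4] MUL needs rd=2 wr=1: RD_PORT; after: ALU=1 MUL=2 MEM=2 BR=1, R=1, W=0
[5] MUL needs rd=2 wr=1: RD_PORT; after: ALU=1 MUL=2 MEM=2 BR=1, R=1, W=0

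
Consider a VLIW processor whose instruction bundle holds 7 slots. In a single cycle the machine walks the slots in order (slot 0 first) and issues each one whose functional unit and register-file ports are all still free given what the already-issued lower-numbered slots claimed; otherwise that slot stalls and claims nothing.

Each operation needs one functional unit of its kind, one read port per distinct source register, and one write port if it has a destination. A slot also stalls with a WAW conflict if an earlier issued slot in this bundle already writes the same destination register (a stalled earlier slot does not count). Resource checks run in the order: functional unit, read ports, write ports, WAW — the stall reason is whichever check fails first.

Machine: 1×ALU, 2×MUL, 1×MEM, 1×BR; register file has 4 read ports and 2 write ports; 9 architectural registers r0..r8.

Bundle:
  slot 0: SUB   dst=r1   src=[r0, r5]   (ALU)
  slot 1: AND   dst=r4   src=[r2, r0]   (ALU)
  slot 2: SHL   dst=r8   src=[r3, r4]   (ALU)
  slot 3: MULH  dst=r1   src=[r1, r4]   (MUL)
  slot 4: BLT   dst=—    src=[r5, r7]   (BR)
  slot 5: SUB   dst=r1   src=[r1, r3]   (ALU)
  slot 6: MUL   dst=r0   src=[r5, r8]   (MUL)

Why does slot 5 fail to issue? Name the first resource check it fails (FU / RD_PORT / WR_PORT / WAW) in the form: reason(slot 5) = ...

reason(slot 5) = FU

  0. ALU→r1 ⇒ go  {0A/2Mu/1Ld/1B | 2r 1w}
  1. ALU→r4 ⇒ no(FU)  {0A/2Mu/1Ld/1B | 2r 1w}
  2. ALU→r8 ⇒ no(FU)  {0A/2Mu/1Ld/1B | 2r 1w}
  3. MUL→r1 ⇒ no(WAW)  {0A/2Mu/1Ld/1B | 2r 1w}
  4. BR ⇒ go  {0A/2Mu/1Ld/0B | 0r 1w}
  5. ALU→r1 ⇒ no(FU)  {0A/2Mu/1Ld/0B | 0r 1w}
  6. MUL→r0 ⇒ no(RD_PORT)  {0A/2Mu/1Ld/0B | 0r 1w}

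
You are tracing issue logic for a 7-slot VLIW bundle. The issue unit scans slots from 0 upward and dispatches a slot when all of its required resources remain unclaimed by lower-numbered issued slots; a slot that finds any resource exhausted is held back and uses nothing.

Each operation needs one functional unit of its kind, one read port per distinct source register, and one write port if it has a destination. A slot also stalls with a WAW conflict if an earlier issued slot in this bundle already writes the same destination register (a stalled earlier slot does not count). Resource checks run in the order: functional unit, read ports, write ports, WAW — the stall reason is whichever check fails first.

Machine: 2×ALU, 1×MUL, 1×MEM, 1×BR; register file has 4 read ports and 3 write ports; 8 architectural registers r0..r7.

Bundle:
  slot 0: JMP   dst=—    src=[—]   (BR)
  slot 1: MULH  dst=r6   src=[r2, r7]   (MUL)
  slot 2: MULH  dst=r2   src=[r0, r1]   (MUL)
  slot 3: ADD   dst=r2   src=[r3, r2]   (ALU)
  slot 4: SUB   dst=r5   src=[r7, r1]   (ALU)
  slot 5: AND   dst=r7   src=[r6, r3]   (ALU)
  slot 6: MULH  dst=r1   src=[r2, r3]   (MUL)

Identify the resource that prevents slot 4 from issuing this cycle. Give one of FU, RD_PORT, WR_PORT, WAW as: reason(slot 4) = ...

slot 0 (BR): ISSUE — free A2,Mu1,Ld1,B0 rp4 wp3
slot 1 (MUL): ISSUE — free A2,Mu0,Ld1,B0 rp2 wp2
slot 2 (MUL): stall FU — free A2,Mu0,Ld1,B0 rp2 wp2
slot 3 (ALU): ISSUE — free A1,Mu0,Ld1,B0 rp0 wp1
slot 4 (ALU): stall RD_PORT — free A1,Mu0,Ld1,B0 rp0 wp1
slot 5 (ALU): stall RD_PORT — free A1,Mu0,Ld1,B0 rp0 wp1
slot 6 (MUL): stall FU — free A1,Mu0,Ld1,B0 rp0 wp1

reason(slot 4) = RD_PORT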